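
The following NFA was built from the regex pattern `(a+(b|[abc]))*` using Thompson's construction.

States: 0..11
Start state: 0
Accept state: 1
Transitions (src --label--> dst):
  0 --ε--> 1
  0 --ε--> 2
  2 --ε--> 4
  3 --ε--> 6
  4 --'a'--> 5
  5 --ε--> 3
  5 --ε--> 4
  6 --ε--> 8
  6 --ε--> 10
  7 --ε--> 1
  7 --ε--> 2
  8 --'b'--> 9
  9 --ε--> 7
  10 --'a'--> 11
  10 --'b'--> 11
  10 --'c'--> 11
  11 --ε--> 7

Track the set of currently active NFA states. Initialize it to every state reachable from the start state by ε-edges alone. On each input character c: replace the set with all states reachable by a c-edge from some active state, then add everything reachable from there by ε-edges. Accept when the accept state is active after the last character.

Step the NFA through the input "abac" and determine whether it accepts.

Answer: ACCEPT

Steps:
start: ε-closure({0}) = {0,1,2,4}
'a' @ 1: {3,4,5,6,8,10}
'b' @ 2: {1,2,4,7,9,11}  (accept∈set)
'a' @ 3: {3,4,5,6,8,10}
'c' @ 4: {1,2,4,7,11}  (accept∈set)
after full input: {1,2,4,7,11}  (accept=1 in)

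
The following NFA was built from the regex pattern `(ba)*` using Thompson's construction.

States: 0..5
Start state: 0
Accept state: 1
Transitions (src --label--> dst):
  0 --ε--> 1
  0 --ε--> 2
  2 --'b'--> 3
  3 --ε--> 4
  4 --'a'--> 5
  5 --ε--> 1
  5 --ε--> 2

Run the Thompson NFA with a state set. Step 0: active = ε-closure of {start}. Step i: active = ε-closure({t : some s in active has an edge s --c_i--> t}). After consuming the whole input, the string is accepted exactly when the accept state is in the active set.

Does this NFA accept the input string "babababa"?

start: ε-closure({0}) = {0,1,2}
'b' @ 1: {3,4}
'a' @ 2: {1,2,5}  ✓accept
'b' @ 3: {3,4}
'a' @ 4: {1,2,5}  ✓accept
'b' @ 5: {3,4}
'a' @ 6: {1,2,5}  ✓accept
'b' @ 7: {3,4}
'a' @ 8: {1,2,5}  ✓accept
after full input: {1,2,5}  (accept=1 in)

Answer: ACCEPT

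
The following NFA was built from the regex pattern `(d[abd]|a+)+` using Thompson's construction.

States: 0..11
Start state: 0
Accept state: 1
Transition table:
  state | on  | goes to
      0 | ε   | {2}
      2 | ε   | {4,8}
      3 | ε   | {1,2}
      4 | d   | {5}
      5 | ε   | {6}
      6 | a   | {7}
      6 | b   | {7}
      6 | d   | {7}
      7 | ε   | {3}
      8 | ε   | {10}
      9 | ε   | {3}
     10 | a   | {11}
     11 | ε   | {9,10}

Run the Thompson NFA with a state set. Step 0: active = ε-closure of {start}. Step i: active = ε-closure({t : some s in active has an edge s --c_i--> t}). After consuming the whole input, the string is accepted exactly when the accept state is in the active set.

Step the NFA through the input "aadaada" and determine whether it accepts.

S₀ = ε-closure({0}) = {0,2,4,8,10}
'a' @ 1: {1,2,3,4,8,9,10,11}  ✓accept
'a' @ 2: {1,2,3,4,8,9,10,11}  ✓accept
'd' @ 3: {5,6}
'a' @ 4: {1,2,3,4,7,8,10}  ✓accept
'a' @ 5: {1,2,3,4,8,9,10,11}  ✓accept
'd' @ 6: {5,6}
'a' @ 7: {1,2,3,4,7,8,10}  ✓accept
after full input: {1,2,3,4,7,8,10}  (accept=1 in)

Answer: ACCEPT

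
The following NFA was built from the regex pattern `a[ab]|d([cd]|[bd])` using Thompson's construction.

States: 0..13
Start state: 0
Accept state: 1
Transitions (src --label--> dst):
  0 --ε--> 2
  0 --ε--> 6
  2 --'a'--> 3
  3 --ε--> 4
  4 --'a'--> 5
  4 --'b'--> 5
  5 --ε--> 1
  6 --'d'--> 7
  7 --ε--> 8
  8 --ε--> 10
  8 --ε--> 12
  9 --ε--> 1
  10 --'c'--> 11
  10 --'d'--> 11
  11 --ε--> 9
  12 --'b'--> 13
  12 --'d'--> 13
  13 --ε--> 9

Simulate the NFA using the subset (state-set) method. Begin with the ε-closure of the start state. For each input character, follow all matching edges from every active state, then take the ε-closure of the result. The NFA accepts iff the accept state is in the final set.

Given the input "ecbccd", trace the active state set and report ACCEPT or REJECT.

start: ε-closure({0}) = {0,2,6}
'e' @ 1: {}  — no active states
rest 'cbccd' ignored (set empty)
end set {} — state 1 not in

Answer: REJECT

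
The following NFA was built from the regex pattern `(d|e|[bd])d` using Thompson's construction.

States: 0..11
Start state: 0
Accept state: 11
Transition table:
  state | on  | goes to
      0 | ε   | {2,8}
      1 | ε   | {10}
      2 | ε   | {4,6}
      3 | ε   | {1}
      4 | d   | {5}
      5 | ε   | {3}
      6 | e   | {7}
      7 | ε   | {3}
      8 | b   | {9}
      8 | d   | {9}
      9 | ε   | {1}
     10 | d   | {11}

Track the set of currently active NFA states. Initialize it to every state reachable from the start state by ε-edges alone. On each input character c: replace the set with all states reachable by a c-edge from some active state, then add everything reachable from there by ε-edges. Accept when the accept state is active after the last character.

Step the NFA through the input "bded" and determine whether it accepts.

initial (ε-close {0}): {0,2,4,6,8}
'b' @ 1: {1,9,10}
'd' @ 2: {11}  [accepting]
'e' @ 3: {}  — dead — no transitions
rest 'd' ignored (set empty)
after full input: {}  (accept=11 not in)

Answer: REJECT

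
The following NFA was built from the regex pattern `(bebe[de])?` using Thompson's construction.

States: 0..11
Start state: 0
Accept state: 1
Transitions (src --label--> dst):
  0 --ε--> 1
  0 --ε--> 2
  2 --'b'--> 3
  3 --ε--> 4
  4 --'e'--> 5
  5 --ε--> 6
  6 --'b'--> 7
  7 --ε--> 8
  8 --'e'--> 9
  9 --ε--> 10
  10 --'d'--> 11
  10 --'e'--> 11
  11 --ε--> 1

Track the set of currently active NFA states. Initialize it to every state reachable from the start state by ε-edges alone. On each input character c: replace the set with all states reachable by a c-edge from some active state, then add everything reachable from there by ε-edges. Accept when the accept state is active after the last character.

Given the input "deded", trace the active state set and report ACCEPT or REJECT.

S₀ = ε-closure({0}) = {0,1,2}
'd' @ 1: {}  — dead — no transitions
rest 'eded' ignored (set empty)
end set {} — state 1 not in

Answer: REJECT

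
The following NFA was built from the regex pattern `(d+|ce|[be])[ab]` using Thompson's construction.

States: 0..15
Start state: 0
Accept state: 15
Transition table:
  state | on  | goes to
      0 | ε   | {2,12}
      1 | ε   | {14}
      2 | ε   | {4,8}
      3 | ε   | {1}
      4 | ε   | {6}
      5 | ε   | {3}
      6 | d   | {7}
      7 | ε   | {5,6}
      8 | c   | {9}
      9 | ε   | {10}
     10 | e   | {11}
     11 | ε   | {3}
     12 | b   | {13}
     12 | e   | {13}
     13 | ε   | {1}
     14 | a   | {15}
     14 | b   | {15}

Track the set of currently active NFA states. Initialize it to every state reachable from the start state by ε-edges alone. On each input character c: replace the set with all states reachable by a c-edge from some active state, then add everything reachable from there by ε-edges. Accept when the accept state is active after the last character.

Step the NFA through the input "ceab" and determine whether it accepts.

Answer: REJECT

Steps:
start: ε-closure({0}) = {0,2,4,6,8,12}
'c' @ 1: {9,10}
'e' @ 2: {1,3,11,14}
'a' @ 3: {15}  ✓accept
'b' @ 4: {}  — dead — no transitions
after full input: {}  (accept=15 not in)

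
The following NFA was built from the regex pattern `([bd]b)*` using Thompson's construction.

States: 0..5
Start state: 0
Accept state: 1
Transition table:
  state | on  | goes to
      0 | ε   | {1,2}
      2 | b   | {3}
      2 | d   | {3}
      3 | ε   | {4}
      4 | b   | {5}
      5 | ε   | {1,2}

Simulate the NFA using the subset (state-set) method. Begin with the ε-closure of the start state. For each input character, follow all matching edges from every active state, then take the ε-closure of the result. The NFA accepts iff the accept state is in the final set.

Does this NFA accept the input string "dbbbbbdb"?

initial (ε-close {0}): {0,1,2}
'd' @ 1: {3,4}
'b' @ 2: {1,2,5}  [accepting]
'b' @ 3: {3,4}
'b' @ 4: {1,2,5}  [accepting]
'b' @ 5: {3,4}
'b' @ 6: {1,2,5}  [accepting]
'd' @ 7: {3,4}
'b' @ 8: {1,2,5}  [accepting]
after full input: {1,2,5}  (accept=1 in)

Answer: ACCEPT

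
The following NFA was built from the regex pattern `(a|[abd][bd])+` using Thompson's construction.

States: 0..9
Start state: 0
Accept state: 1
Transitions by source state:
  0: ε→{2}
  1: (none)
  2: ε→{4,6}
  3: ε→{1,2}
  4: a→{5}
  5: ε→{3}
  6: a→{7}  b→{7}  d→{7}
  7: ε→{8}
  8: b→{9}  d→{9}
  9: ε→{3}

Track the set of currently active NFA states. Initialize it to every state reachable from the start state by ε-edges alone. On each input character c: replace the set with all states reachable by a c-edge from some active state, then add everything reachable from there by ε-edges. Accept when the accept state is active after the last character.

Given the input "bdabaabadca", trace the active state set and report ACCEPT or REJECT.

start: ε-closure({0}) = {0,2,4,6}
'b' @ 1: {7,8}
'd' @ 2: {1,2,3,4,6,9}  ✓accept
'a' @ 3: {1,2,3,4,5,6,7,8}  ✓accept
'b' @ 4: {1,2,3,4,6,7,8,9}  ✓accept
'a' @ 5: {1,2,3,4,5,6,7,8}  ✓accept
'a' @ 6: {1,2,3,4,5,6,7,8}  ✓accept
'b' @ 7: {1,2,3,4,6,7,8,9}  ✓accept
'a' @ 8: {1,2,3,4,5,6,7,8}  ✓accept
'd' @ 9: {1,2,3,4,6,7,8,9}  ✓accept
'c' @ 10: {}  — dead — no transitions
rest 'a' ignored (set empty)
end set {} — state 1 not in

Answer: REJECT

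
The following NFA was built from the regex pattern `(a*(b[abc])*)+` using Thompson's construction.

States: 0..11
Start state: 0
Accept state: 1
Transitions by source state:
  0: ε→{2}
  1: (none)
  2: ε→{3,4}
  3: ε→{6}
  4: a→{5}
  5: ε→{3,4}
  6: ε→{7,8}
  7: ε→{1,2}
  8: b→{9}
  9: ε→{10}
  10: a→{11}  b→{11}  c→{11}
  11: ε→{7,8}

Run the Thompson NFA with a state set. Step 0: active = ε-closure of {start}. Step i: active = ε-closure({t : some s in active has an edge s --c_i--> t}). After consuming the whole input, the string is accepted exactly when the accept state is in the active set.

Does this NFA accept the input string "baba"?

Answer: ACCEPT

Steps:
S₀ = ε-closure({0}) = {0,1,2,3,4,6,7,8}
'b' @ 1: {9,10}
'a' @ 2: {1,2,3,4,6,7,8,11}  [accepting]
'b' @ 3: {9,10}
'a' @ 4: {1,2,3,4,6,7,8,11}  [accepting]
end set {1,2,3,4,6,7,8,11} — state 1 in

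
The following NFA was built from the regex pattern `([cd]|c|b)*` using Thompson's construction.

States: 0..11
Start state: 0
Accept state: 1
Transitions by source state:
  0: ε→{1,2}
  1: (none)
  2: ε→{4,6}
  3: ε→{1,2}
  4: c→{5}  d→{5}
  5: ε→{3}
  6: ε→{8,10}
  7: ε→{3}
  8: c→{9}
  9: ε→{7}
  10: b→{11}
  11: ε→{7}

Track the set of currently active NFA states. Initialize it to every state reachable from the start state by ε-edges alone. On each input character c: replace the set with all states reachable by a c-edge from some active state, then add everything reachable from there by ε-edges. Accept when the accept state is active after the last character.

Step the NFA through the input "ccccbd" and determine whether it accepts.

S₀ = ε-closure({0}) = {0,1,2,4,6,8,10}
'c' @ 1: {1,2,3,4,5,6,7,8,9,10}  ✓accept
'c' @ 2: {1,2,3,4,5,6,7,8,9,10}  ✓accept
'c' @ 3: {1,2,3,4,5,6,7,8,9,10}  ✓accept
'c' @ 4: {1,2,3,4,5,6,7,8,9,10}  ✓accept
'b' @ 5: {1,2,3,4,6,7,8,10,11}  ✓accept
'd' @ 6: {1,2,3,4,5,6,8,10}  ✓accept
final: {1,2,3,4,5,6,8,10}; accept 1 in set

Answer: ACCEPT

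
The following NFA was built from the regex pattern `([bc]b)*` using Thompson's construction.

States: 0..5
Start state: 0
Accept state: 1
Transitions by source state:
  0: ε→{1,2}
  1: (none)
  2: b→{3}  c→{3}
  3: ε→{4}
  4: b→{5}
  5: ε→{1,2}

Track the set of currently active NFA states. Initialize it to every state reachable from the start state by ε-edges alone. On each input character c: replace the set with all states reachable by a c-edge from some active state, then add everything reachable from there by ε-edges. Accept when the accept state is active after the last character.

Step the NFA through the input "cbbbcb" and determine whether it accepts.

Answer: ACCEPT

Trace:
S₀ = ε-closure({0}) = {0,1,2}
'c' @ 1: {3,4}
'b' @ 2: {1,2,5}  ✓accept
'b' @ 3: {3,4}
'b' @ 4: {1,2,5}  ✓accept
'c' @ 5: {3,4}
'b' @ 6: {1,2,5}  ✓accept
after full input: {1,2,5}  (accept=1 in)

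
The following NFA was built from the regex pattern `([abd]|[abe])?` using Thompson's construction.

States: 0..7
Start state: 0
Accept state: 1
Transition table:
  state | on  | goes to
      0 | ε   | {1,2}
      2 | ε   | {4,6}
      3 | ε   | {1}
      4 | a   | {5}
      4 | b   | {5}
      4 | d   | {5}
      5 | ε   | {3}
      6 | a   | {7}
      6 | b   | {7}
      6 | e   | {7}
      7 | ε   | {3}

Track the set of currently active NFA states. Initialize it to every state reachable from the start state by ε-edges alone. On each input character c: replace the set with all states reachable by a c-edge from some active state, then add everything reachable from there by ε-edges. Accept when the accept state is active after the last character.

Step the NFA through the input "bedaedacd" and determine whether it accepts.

Answer: REJECT

Derivation:
start: ε-closure({0}) = {0,1,2,4,6}
'b' @ 1: {1,3,5,7}  [accepting]
'e' @ 2: {}  — no active states
rest 'daedacd' ignored (set empty)
final: {}; accept 1 not in set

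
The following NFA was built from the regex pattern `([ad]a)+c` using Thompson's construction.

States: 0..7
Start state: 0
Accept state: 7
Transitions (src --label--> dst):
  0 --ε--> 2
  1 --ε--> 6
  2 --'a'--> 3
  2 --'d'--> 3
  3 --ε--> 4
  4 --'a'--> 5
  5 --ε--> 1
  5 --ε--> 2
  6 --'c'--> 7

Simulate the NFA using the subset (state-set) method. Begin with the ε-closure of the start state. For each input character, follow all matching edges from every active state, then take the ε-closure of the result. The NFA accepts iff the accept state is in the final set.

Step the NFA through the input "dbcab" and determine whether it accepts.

Answer: REJECT

Derivation:
start: ε-closure({0}) = {0,2}
'd' @ 1: {3,4}
'b' @ 2: {}  — dead — no transitions
rest 'cab' ignored (set empty)
end set {} — state 7 not in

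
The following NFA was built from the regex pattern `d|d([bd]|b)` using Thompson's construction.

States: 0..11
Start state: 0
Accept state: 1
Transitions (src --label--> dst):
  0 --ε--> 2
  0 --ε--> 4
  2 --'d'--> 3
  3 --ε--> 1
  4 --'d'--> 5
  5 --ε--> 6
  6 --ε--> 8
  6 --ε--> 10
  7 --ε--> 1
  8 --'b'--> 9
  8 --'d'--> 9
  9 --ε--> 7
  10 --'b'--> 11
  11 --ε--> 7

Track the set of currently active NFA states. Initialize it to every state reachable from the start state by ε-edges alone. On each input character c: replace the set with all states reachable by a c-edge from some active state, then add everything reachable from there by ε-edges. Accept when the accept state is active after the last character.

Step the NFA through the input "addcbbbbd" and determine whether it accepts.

initial (ε-close {0}): {0,2,4}
'a' @ 1: {}  — dead — no transitions
rest 'ddcbbbbd' ignored (set empty)
final: {}; accept 1 not in set

Answer: REJECT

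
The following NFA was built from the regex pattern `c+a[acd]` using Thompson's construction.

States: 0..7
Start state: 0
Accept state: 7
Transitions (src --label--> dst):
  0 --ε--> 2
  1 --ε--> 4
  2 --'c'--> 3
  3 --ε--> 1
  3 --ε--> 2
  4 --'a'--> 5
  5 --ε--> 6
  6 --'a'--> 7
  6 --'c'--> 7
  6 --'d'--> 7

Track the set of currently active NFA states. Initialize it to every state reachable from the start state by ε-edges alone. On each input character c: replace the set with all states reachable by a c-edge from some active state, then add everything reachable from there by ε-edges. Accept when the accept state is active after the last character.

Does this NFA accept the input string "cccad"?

Answer: ACCEPT

Derivation:
initial (ε-close {0}): {0,2}
'c' @ 1: {1,2,3,4}
'c' @ 2: {1,2,3,4}
'c' @ 3: {1,2,3,4}
'a' @ 4: {5,6}
'd' @ 5: {7}  [accepting]
final: {7}; accept 7 in set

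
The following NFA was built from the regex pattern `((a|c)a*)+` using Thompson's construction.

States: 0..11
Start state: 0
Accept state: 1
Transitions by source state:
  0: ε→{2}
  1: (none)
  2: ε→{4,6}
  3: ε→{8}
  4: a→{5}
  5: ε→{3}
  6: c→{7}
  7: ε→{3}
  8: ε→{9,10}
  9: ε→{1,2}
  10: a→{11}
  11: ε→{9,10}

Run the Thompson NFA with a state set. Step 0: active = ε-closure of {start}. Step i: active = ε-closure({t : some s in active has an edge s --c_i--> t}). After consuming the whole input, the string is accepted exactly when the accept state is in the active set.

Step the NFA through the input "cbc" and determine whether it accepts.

Answer: REJECT

Derivation:
initial (ε-close {0}): {0,2,4,6}
'c' @ 1: {1,2,3,4,6,7,8,9,10}  [accepting]
'b' @ 2: {}  — dead — no transitions
rest 'c' ignored (set empty)
end set {} — state 1 not in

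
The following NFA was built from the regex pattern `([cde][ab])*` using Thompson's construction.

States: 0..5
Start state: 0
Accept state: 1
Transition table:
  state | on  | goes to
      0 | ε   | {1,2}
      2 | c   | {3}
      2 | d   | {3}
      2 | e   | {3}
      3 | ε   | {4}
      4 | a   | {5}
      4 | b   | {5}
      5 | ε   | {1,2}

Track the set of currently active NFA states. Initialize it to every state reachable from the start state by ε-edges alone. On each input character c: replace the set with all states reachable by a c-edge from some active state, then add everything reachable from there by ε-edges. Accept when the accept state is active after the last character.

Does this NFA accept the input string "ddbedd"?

Answer: REJECT

Trace:
initial (ε-close {0}): {0,1,2}
'd' @ 1: {3,4}
'd' @ 2: {}  — state set empty
rest 'bedd' ignored (set empty)
end set {} — state 1 not in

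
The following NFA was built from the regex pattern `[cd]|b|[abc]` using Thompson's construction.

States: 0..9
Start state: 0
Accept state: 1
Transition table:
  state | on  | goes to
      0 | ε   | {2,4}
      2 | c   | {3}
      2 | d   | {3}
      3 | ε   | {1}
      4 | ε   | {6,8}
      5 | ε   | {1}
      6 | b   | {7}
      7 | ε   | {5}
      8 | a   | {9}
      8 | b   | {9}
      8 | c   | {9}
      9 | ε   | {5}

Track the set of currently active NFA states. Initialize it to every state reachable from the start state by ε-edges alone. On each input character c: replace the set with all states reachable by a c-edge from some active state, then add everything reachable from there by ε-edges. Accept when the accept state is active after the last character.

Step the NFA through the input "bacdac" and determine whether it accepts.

Answer: REJECT

Derivation:
S₀ = ε-closure({0}) = {0,2,4,6,8}
'b' @ 1: {1,5,7,9}  [accepting]
'a' @ 2: {}  — state set empty
rest 'cdac' ignored (set empty)
final: {}; accept 1 not in set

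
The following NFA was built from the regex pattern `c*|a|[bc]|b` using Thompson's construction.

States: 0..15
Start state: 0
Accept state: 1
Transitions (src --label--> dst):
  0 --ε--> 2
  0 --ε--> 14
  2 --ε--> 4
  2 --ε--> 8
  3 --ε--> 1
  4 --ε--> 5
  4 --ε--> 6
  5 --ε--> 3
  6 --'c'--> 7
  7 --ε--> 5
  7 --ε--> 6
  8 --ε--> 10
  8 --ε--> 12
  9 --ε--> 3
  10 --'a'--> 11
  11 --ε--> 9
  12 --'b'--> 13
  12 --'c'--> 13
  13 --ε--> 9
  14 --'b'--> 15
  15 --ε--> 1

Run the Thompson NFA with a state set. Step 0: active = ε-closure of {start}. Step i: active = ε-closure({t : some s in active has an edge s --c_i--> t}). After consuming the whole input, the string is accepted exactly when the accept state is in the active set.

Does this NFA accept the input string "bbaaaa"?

Answer: REJECT

Trace:
start: ε-closure({0}) = {0,1,2,3,4,5,6,8,10,12,14}
'b' @ 1: {1,3,9,13,15}  (accept∈set)
'b' @ 2: {}  — dead — no transitions
rest 'aaaa' ignored (set empty)
final: {}; accept 1 not in set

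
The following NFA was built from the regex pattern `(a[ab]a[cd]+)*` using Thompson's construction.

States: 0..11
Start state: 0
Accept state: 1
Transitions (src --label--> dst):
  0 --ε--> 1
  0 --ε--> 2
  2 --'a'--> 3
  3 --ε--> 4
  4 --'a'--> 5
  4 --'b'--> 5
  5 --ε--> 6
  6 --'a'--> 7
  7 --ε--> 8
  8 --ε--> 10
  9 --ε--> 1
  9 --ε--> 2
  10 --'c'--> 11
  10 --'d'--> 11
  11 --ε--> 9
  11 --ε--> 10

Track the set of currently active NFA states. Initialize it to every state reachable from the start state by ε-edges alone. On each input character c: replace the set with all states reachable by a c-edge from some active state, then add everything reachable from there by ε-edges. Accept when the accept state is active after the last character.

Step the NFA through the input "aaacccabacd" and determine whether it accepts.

Answer: ACCEPT

Steps:
initial (ε-close {0}): {0,1,2}
'a' @ 1: {3,4}
'a' @ 2: {5,6}
'a' @ 3: {7,8,10}
'c' @ 4: {1,2,9,10,11}  [accepting]
'c' @ 5: {1,2,9,10,11}  [accepting]
'c' @ 6: {1,2,9,10,11}  [accepting]
'a' @ 7: {3,4}
'b' @ 8: {5,6}
'a' @ 9: {7,8,10}
'c' @ 10: {1,2,9,10,11}  [accepting]
'd' @ 11: {1,2,9,10,11}  [accepting]
end set {1,2,9,10,11} — state 1 in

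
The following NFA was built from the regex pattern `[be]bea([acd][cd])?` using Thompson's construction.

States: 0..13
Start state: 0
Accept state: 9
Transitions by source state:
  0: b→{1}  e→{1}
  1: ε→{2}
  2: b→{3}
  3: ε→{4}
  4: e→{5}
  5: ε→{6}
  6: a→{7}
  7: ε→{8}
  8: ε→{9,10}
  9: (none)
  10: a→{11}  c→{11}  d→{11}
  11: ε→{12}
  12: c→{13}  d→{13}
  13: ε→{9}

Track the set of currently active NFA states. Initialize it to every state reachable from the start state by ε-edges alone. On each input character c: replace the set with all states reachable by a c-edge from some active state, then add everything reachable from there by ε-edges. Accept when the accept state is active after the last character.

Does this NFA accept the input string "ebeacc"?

start: ε-closure({0}) = {0}
'e' @ 1: {1,2}
'b' @ 2: {3,4}
'e' @ 3: {5,6}
'a' @ 4: {7,8,9,10}  [accepting]
'c' @ 5: {11,12}
'c' @ 6: {9,13}  [accepting]
final: {9,13}; accept 9 in set

Answer: ACCEPT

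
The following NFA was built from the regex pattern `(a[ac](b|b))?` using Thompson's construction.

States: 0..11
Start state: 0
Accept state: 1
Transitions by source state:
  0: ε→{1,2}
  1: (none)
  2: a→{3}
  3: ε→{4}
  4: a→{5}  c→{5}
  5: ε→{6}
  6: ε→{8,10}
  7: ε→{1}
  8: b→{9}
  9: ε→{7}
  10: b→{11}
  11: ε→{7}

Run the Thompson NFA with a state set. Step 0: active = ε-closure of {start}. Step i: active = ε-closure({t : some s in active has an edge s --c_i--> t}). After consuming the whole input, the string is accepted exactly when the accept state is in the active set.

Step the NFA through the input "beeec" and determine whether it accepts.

Answer: REJECT

Trace:
start: ε-closure({0}) = {0,1,2}
'b' @ 1: {}  — state set empty
rest 'eeec' ignored (set empty)
after full input: {}  (accept=1 not in)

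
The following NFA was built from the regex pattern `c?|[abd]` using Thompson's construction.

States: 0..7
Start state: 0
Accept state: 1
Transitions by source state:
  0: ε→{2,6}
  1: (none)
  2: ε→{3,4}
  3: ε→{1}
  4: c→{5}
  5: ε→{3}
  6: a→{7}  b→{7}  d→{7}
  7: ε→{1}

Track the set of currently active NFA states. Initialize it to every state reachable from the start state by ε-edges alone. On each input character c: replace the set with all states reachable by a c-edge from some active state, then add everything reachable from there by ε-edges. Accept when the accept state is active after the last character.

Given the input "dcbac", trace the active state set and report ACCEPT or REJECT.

S₀ = ε-closure({0}) = {0,1,2,3,4,6}
'd' @ 1: {1,7}  [accepting]
'c' @ 2: {}  — dead — no transitions
rest 'bac' ignored (set empty)
after full input: {}  (accept=1 not in)

Answer: REJECT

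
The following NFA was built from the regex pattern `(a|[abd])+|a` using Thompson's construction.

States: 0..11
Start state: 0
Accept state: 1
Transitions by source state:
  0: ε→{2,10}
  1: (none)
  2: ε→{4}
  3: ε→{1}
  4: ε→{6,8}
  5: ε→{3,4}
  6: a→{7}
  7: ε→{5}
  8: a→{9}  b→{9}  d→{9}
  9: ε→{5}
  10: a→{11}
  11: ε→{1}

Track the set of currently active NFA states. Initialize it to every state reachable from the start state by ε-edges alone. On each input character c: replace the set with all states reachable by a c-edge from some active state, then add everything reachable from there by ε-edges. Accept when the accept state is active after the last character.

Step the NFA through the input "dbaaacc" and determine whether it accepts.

Answer: REJECT

Trace:
initial (ε-close {0}): {0,2,4,6,8,10}
'd' @ 1: {1,3,4,5,6,8,9}  ✓accept
'b' @ 2: {1,3,4,5,6,8,9}  ✓accept
'a' @ 3: {1,3,4,5,6,7,8,9}  ✓accept
'a' @ 4: {1,3,4,5,6,7,8,9}  ✓accept
'a' @ 5: {1,3,4,5,6,7,8,9}  ✓accept
'c' @ 6: {}  — state set empty
rest 'c' ignored (set empty)
after full input: {}  (accept=1 not in)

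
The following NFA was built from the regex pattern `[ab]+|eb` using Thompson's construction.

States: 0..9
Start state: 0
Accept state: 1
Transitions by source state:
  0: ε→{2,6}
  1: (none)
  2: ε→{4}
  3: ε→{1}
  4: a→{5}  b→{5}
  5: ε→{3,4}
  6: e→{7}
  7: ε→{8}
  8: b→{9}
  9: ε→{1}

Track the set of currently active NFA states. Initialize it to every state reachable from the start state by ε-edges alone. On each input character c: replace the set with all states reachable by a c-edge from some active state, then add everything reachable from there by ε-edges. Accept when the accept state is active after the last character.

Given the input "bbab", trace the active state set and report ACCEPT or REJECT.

S₀ = ε-closure({0}) = {0,2,4,6}
'b' @ 1: {1,3,4,5}  (accept∈set)
'b' @ 2: {1,3,4,5}  (accept∈set)
'a' @ 3: {1,3,4,5}  (accept∈set)
'b' @ 4: {1,3,4,5}  (accept∈set)
final: {1,3,4,5}; accept 1 in set

Answer: ACCEPT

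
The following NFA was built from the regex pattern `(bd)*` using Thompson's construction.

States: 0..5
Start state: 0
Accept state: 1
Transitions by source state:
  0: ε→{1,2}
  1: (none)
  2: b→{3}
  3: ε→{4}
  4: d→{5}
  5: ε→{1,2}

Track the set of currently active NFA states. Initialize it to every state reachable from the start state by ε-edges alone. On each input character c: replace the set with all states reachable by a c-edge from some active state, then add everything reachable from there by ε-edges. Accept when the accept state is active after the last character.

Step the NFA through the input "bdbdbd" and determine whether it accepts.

Answer: ACCEPT

Derivation:
start: ε-closure({0}) = {0,1,2}
'b' @ 1: {3,4}
'd' @ 2: {1,2,5}  [accepting]
'b' @ 3: {3,4}
'd' @ 4: {1,2,5}  [accepting]
'b' @ 5: {3,4}
'd' @ 6: {1,2,5}  [accepting]
end set {1,2,5} — state 1 in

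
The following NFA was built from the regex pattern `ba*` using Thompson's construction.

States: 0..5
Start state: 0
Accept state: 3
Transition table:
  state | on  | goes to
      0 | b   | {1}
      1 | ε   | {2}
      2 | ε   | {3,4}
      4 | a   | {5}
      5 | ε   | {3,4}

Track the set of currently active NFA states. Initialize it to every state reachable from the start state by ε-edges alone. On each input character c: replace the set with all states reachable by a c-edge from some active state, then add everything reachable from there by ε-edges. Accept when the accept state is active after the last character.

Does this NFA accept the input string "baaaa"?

Answer: ACCEPT

Trace:
start: ε-closure({0}) = {0}
'b' @ 1: {1,2,3,4}  ✓accept
'a' @ 2: {3,4,5}  ✓accept
'a' @ 3: {3,4,5}  ✓accept
'a' @ 4: {3,4,5}  ✓accept
'a' @ 5: {3,4,5}  ✓accept
end set {3,4,5} — state 3 in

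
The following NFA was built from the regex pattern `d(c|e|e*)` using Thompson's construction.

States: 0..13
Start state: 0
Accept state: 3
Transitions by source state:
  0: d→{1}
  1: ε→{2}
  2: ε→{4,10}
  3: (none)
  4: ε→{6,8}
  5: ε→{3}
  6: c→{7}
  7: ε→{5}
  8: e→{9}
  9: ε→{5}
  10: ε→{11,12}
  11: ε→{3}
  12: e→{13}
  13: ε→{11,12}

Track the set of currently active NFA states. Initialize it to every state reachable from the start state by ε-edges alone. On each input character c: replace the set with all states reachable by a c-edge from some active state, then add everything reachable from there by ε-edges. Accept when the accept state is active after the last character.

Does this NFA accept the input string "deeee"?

S₀ = ε-closure({0}) = {0}
'd' @ 1: {1,2,3,4,6,8,10,11,12}  ✓accept
'e' @ 2: {3,5,9,11,12,13}  ✓accept
'e' @ 3: {3,11,12,13}  ✓accept
'e' @ 4: {3,11,12,13}  ✓accept
'e' @ 5: {3,11,12,13}  ✓accept
after full input: {3,11,12,13}  (accept=3 in)

Answer: ACCEPT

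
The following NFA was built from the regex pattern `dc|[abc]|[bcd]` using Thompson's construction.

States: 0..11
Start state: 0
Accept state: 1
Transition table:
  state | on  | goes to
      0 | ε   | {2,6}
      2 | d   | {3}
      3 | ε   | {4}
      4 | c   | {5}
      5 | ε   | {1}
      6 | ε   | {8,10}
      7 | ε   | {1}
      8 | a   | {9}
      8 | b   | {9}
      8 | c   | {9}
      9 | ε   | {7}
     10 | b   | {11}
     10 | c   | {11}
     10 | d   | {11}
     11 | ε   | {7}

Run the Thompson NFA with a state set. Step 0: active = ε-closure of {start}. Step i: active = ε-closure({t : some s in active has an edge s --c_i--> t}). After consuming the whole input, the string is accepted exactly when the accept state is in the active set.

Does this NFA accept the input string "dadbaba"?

S₀ = ε-closure({0}) = {0,2,6,8,10}
'd' @ 1: {1,3,4,7,11}  (accept∈set)
'a' @ 2: {}  — dead — no transitions
rest 'dbaba' ignored (set empty)
end set {} — state 1 not in

Answer: REJECT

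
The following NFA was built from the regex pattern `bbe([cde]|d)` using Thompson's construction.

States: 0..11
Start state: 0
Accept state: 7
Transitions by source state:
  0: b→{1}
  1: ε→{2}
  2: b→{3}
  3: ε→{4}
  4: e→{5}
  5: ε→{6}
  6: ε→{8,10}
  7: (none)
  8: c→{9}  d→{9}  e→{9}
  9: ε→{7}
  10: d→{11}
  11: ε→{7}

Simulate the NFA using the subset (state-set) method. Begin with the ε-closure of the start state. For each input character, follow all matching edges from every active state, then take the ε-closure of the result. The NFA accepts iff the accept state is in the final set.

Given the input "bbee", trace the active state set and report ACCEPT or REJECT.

Answer: ACCEPT

Steps:
start: ε-closure({0}) = {0}
'b' @ 1: {1,2}
'b' @ 2: {3,4}
'e' @ 3: {5,6,8,10}
'e' @ 4: {7,9}  (accept∈set)
final: {7,9}; accept 7 in set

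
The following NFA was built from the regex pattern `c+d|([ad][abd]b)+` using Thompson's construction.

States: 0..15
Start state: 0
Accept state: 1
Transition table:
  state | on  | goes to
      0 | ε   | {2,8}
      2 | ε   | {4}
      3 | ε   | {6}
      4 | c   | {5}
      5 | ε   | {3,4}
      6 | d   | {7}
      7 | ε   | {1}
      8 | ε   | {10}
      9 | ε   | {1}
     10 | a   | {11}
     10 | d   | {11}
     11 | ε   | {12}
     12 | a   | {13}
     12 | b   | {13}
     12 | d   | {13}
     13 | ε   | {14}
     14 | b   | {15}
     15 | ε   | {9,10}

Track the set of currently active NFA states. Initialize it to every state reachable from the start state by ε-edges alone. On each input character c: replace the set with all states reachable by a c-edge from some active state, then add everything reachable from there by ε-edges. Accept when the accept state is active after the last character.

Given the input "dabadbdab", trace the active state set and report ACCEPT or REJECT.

S₀ = ε-closure({0}) = {0,2,4,8,10}
'd' @ 1: {11,12}
'a' @ 2: {13,14}
'b' @ 3: {1,9,10,15}  (accept∈set)
'a' @ 4: {11,12}
'd' @ 5: {13,14}
'b' @ 6: {1,9,10,15}  (accept∈set)
'd' @ 7: {11,12}
'a' @ 8: {13,14}
'b' @ 9: {1,9,10,15}  (accept∈set)
after full input: {1,9,10,15}  (accept=1 in)

Answer: ACCEPT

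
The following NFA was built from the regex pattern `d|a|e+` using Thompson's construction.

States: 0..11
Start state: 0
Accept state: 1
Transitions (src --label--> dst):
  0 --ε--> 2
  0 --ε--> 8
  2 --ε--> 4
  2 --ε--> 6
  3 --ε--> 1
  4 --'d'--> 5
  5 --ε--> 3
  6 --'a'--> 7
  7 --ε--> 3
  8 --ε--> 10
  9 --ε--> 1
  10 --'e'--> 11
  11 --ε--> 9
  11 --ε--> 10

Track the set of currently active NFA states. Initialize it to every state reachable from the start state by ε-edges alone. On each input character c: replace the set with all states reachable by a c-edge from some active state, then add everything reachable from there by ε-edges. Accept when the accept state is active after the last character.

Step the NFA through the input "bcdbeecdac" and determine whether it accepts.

start: ε-closure({0}) = {0,2,4,6,8,10}
'b' @ 1: {}  — dead — no transitions
rest 'cdbeecdac' ignored (set empty)
final: {}; accept 1 not in set

Answer: REJECT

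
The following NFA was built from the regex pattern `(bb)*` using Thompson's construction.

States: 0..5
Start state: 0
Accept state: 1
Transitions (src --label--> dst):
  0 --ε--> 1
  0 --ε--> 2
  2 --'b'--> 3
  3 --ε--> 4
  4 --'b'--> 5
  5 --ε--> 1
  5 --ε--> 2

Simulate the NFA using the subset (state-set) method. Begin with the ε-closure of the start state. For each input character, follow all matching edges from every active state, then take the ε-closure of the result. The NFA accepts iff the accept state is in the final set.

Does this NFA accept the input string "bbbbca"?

S₀ = ε-closure({0}) = {0,1,2}
'b' @ 1: {3,4}
'b' @ 2: {1,2,5}  ✓accept
'b' @ 3: {3,4}
'b' @ 4: {1,2,5}  ✓accept
'c' @ 5: {}  — no active states
rest 'a' ignored (set empty)
after full input: {}  (accept=1 not in)

Answer: REJECT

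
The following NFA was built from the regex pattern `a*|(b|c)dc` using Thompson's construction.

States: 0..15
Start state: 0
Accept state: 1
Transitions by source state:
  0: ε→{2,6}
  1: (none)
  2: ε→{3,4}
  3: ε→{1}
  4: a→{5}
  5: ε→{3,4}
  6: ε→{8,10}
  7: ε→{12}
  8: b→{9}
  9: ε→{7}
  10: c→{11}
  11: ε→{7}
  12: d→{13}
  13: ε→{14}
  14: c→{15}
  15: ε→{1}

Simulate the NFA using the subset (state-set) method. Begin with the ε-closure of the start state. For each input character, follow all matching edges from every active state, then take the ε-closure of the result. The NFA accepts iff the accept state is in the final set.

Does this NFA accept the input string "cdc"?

Answer: ACCEPT

Steps:
S₀ = ε-closure({0}) = {0,1,2,3,4,6,8,10}
'c' @ 1: {7,11,12}
'd' @ 2: {13,14}
'c' @ 3: {1,15}  ✓accept
end set {1,15} — state 1 in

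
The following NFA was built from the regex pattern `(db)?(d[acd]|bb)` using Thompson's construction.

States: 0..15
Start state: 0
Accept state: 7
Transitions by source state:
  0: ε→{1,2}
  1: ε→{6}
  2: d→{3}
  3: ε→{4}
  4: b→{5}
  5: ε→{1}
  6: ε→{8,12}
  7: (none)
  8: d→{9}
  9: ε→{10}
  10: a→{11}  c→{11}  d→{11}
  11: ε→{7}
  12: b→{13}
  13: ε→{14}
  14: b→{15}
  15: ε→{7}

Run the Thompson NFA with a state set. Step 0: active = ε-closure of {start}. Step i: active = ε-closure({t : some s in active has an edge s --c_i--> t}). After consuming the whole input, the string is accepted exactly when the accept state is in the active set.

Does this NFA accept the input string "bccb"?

Answer: REJECT

Trace:
S₀ = ε-closure({0}) = {0,1,2,6,8,12}
'b' @ 1: {13,14}
'c' @ 2: {}  — dead — no transitions
rest 'cb' ignored (set empty)
end set {} — state 7 not in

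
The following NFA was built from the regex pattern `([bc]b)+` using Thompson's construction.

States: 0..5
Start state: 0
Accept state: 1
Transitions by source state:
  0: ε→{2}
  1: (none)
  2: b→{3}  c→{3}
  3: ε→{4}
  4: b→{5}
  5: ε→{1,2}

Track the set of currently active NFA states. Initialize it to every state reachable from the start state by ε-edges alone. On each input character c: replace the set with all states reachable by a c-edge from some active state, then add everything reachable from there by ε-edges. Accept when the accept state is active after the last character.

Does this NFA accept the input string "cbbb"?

initial (ε-close {0}): {0,2}
'c' @ 1: {3,4}
'b' @ 2: {1,2,5}  [accepting]
'b' @ 3: {3,4}
'b' @ 4: {1,2,5}  [accepting]
after full input: {1,2,5}  (accept=1 in)

Answer: ACCEPT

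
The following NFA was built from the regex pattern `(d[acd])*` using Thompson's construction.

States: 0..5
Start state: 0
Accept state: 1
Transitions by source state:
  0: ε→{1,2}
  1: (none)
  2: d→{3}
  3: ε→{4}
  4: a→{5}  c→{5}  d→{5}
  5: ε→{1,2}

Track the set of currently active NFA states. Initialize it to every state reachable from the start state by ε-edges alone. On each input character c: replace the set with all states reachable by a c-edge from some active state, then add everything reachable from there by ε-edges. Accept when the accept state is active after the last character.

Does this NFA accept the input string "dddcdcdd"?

Answer: ACCEPT

Steps:
start: ε-closure({0}) = {0,1,2}
'd' @ 1: {3,4}
'd' @ 2: {1,2,5}  [accepting]
'd' @ 3: {3,4}
'c' @ 4: {1,2,5}  [accepting]
'd' @ 5: {3,4}
'c' @ 6: {1,2,5}  [accepting]
'd' @ 7: {3,4}
'd' @ 8: {1,2,5}  [accepting]
after full input: {1,2,5}  (accept=1 in)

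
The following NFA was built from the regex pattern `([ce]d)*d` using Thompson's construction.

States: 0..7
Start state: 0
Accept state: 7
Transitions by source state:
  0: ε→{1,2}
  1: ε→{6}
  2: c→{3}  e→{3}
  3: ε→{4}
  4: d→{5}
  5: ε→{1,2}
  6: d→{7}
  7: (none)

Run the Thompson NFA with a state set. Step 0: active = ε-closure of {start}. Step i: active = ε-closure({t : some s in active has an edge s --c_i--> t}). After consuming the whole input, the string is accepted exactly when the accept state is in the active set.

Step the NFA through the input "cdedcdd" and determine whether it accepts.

Answer: ACCEPT

Steps:
S₀ = ε-closure({0}) = {0,1,2,6}
'c' @ 1: {3,4}
'd' @ 2: {1,2,5,6}
'e' @ 3: {3,4}
'd' @ 4: {1,2,5,6}
'c' @ 5: {3,4}
'd' @ 6: {1,2,5,6}
'd' @ 7: {7}  (accept∈set)
end set {7} — state 7 in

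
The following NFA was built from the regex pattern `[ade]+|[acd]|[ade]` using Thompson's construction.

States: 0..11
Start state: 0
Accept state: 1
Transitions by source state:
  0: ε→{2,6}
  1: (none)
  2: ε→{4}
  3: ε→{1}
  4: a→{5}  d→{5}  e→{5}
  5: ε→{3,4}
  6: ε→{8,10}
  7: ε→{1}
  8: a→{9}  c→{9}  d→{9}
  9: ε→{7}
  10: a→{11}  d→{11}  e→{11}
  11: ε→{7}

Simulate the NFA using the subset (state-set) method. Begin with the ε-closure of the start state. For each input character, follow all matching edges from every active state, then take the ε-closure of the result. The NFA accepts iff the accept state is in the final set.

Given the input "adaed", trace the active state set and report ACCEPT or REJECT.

Answer: ACCEPT

Trace:
start: ε-closure({0}) = {0,2,4,6,8,10}
'a' @ 1: {1,3,4,5,7,9,11}  [accepting]
'd' @ 2: {1,3,4,5}  [accepting]
'a' @ 3: {1,3,4,5}  [accepting]
'e' @ 4: {1,3,4,5}  [accepting]
'd' @ 5: {1,3,4,5}  [accepting]
end set {1,3,4,5} — state 1 in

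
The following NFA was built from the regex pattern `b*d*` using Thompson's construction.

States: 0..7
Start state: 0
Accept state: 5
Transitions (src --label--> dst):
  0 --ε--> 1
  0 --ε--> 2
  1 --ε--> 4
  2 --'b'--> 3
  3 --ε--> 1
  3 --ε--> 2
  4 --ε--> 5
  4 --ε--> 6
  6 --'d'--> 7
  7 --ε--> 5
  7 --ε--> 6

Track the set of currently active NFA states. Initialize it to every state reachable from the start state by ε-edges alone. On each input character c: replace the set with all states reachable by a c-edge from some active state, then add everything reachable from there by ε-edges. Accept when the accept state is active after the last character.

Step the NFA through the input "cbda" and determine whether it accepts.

start: ε-closure({0}) = {0,1,2,4,5,6}
'c' @ 1: {}  — dead — no transitions
rest 'bda' ignored (set empty)
final: {}; accept 5 not in set

Answer: REJECT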